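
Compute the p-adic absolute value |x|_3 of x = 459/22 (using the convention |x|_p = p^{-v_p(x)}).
|459/22|_3 = 1/27

Step 1 — compute v_3(x) by factoring powers of 3 out of the numerator and denominator: v_3(459/22) = 3. Step 2 — apply |x|_p = p^{-v_p(x)} = 3^{-3} = 1/27.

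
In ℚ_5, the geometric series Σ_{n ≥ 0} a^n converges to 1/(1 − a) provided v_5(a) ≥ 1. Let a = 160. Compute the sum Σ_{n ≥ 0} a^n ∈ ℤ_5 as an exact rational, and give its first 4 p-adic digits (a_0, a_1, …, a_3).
Σ a^n = 1/(1 − a) = -1/159;  first 4 digits = (1, 2, 0, 4)

v_5(a) = 1 ≥ 1, so the series converges in ℤ_5 to 1/(1 − a) = 1/(1 − 160) = -1/159. Expand this rational in ℤ_5: compute digits iteratively via d_i = x_i mod 5, x_{i+1} = (x_i − d_i)/5. The first 4 digits are (1, 2, 0, 4).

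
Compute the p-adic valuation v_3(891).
v_3(891) = 4

v_3(n) is the largest exponent k such that 3^k divides n. Factor out: 891 = 3^4 · 11. (Sign doesn't affect v_p.) So v_3(891) = 4.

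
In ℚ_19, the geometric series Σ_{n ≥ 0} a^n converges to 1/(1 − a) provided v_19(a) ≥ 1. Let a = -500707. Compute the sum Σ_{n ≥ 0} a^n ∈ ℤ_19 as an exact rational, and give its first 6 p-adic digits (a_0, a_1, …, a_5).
Σ a^n = 1/(1 − a) = 1/500708;  first 6 digits = (1, 0, 0, 3, 15, 18)

v_19(a) = 3 ≥ 1, so the series converges in ℤ_19 to 1/(1 − a) = 1/(1 − (-500707)) = 1/500708. Expand this rational in ℤ_19: compute digits iteratively via d_i = x_i mod 19, x_{i+1} = (x_i − d_i)/19. The first 6 digits are (1, 0, 0, 3, 15, 18).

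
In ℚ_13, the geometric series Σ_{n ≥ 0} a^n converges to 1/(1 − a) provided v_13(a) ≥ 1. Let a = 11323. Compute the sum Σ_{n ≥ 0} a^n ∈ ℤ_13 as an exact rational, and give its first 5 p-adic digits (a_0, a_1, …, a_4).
Σ a^n = 1/(1 − a) = -1/11322;  first 5 digits = (1, 0, 2, 5, 4)

v_13(a) = 2 ≥ 1, so the series converges in ℤ_13 to 1/(1 − a) = 1/(1 − 11323) = -1/11322. Expand this rational in ℤ_13: compute digits iteratively via d_i = x_i mod 13, x_{i+1} = (x_i − d_i)/13. The first 5 digits are (1, 0, 2, 5, 4).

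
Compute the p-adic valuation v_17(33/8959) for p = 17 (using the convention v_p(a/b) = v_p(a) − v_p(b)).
v_17(33/8959) = -2

Factor powers of 17 from the numerator and denominator of the reduced fraction: 33 = 17^0 · 33 and 8959 = 17^2 · 31. Apply v_p(a/b) = v_p(a) − v_p(b): v_17(33/8959) = 0 − 2 = -2.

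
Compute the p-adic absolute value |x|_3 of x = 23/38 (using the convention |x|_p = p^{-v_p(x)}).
|23/38|_3 = 1

Step 1 — compute v_3(x) by factoring powers of 3 out of the numerator and denominator: v_3(23/38) = 0. Step 2 — apply |x|_p = p^{-v_p(x)} = 3^{0} = 1.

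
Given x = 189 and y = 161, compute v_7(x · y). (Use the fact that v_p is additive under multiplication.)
v_7(30429) = 2

v_p(x) = 1 (factor: 189 = 7^1 · 27); v_p(y) = 1 (factor: 161 = 7^1 · 23). Additivity: v_p(xy) = v_p(x) + v_p(y) = 1 + 1 = 2. (Direct check: xy = 30429 = 7^2 · (621).)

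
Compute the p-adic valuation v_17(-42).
v_17(-42) = 0

v_17(n) is the largest exponent k such that 17^k divides n. Factor out: -42 = -17^0 · 42. (Sign doesn't affect v_p.) So v_17(-42) = 0.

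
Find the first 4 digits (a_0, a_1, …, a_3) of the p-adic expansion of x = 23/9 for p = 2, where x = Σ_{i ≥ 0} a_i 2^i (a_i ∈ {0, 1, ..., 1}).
(a_0, …, a_3) = (1, 1, 1, 1)

v_2(23/9) = 0 (numerator and denominator both coprime to 2), so x ∈ ℤ_2^×. Compute digits iteratively via a_i = x_i mod 2, x_{i+1} = (x_i − a_i)/2, with x_0 = x:
  x_0 = 23/9;  a_0 = 1;  x_1 = (x_0 − 1)/2 = 7/9
  x_1 = 7/9;  a_1 = 1;  x_2 = (x_1 − 1)/2 = -1/9
  x_2 = -1/9;  a_2 = 1;  x_3 = (x_2 − 1)/2 = -5/9
  x_3 = -5/9;  a_3 = 1;  x_4 = (x_3 − 1)/2 = -7/9
Digits: (1, 1, 1, 1).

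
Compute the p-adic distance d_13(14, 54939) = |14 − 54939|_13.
d_13(14, 54939) = 1/2197

Step 1 — x − y = 14 − 54939 = -54925. Step 2 — v_13(-54925) = 3 (factor: -54925 = −(13^3 · 25); the sign does not affect v_p). Step 3 — |x − y|_13 = 13^{-3} = 1/2197.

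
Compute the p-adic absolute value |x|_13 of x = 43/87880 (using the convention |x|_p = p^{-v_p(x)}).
|43/87880|_13 = 2197

Step 1 — compute v_13(x) by factoring powers of 13 out of the numerator and denominator: v_13(43/87880) = -3. Step 2 — apply |x|_p = p^{-v_p(x)} = 13^{3} = 2197.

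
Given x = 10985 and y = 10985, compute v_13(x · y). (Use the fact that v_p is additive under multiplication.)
v_13(120670225) = 6

v_p(x) = 3 (factor: 10985 = 13^3 · 5); v_p(y) = 3 (factor: 10985 = 13^3 · 5). Additivity: v_p(xy) = v_p(x) + v_p(y) = 3 + 3 = 6. (Direct check: xy = 120670225 = 13^6 · (25).)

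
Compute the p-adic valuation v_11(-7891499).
v_11(-7891499) = 5

v_11(n) is the largest exponent k such that 11^k divides n. Factor out: -7891499 = -11^5 · 49. (Sign doesn't affect v_p.) So v_11(-7891499) = 5.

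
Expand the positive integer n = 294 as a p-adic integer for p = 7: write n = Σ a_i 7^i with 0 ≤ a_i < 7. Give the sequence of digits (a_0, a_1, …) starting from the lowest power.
(a_0, a_1, …) = (0, 0, 6)

Repeated division by 7 gives the digits low-to-high: 294 = 6·7^2. Digit sequence: (0, 0, 6).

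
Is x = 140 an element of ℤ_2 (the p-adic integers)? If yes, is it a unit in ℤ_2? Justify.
x ∈ ℤ_2 but not a unit; v_2(x) = 2 > 0

ℤ_2 = {x ∈ ℚ_2 : v_2(x) ≥ 0} and ℤ_2^× = {x ∈ ℤ_2 : v_2(x) = 0}. Here v_2(140) = v_2(num) − v_2(den) = 2; compare against these criteria.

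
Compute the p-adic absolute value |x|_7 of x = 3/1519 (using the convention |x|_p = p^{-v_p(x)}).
|3/1519|_7 = 49

Step 1 — compute v_7(x) by factoring powers of 7 out of the numerator and denominator: v_7(3/1519) = -2. Step 2 — apply |x|_p = p^{-v_p(x)} = 7^{2} = 49.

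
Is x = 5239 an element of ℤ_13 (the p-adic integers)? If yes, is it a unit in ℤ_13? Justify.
x ∈ ℤ_13 but not a unit; v_13(x) = 2 > 0

ℤ_13 = {x ∈ ℚ_13 : v_13(x) ≥ 0} and ℤ_13^× = {x ∈ ℤ_13 : v_13(x) = 0}. Here v_13(5239) = v_13(num) − v_13(den) = 2; compare against these criteria.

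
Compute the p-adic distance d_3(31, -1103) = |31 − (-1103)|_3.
d_3(31, -1103) = 1/81

Step 1 — x − y = 31 − (-1103) = 1134. Step 2 — v_3(1134) = 4 (factor: 1134 = (3^4 · 14); the sign does not affect v_p). Step 3 — |x − y|_3 = 3^{-4} = 1/81.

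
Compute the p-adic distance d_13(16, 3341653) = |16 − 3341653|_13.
d_13(16, 3341653) = 1/371293

Step 1 — x − y = 16 − 3341653 = -3341637. Step 2 — v_13(-3341637) = 5 (factor: -3341637 = −(13^5 · 9); the sign does not affect v_p). Step 3 — |x − y|_13 = 13^{-5} = 1/371293.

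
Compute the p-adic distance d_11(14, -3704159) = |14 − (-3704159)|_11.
d_11(14, -3704159) = 1/161051

Step 1 — x − y = 14 − (-3704159) = 3704173. Step 2 — v_11(3704173) = 5 (factor: 3704173 = (11^5 · 23); the sign does not affect v_p). Step 3 — |x − y|_11 = 11^{-5} = 1/161051.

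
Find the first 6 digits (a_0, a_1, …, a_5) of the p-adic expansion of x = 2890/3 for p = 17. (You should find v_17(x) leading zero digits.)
(a_0, …, a_5) = (0, 0, 9, 11, 5, 11)

v_17(2890/3) = 2, so a_0 = ... = a_1 = 0. Factor out: x = 17^2 · u with u = 10/3 a unit in ℤ_17. Expand u iteratively via a_{v+i} = u_i mod 17, u_{i+1} = (u_i − a_{v+i})/17:
  u_0 = 10/3;  a_2 = 9;  u_1 = (u_0 − 9)/17 = -1/3
  u_1 = -1/3;  a_3 = 11;  u_2 = (u_1 − 11)/17 = -2/3
  u_2 = -2/3;  a_4 = 5;  u_3 = (u_2 − 5)/17 = -1/3
  u_3 = -1/3;  a_5 = 11;  u_4 = (u_3 − 11)/17 = -2/3
Digits: (0, 0, 9, 11, 5, 11).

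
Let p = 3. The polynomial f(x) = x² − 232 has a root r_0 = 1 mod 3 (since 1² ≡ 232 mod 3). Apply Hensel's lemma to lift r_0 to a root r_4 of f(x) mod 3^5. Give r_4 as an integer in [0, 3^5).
r_4 = 31 (mod 243)

Hensel's recurrence: r_{i+1} = r_i − f(r_i)·(f′(r_i))^{-1} mod 3^{i+2}, with f′(x) = 2x. Iterate:
  r_0 = 1 (mod 3)
  r_1 = 4 (mod 9)
  r_2 = 4 (mod 27)
  r_3 = 31 (mod 81)
  r_4 = 31 (mod 243)
Final: r_4 = 31, and one checks f(r_4) ≡ 0 mod 3^5.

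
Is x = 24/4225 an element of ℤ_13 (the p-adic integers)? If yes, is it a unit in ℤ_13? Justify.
x ∉ ℤ_13 (v_13(x) = -2 < 0)

ℤ_13 = {x ∈ ℚ_13 : v_13(x) ≥ 0} and ℤ_13^× = {x ∈ ℤ_13 : v_13(x) = 0}. Here v_13(24/4225) = v_13(num) − v_13(den) = -2; compare against these criteria.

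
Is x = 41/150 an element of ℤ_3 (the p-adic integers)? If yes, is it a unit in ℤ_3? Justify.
x ∉ ℤ_3 (v_3(x) = -1 < 0)

ℤ_3 = {x ∈ ℚ_3 : v_3(x) ≥ 0} and ℤ_3^× = {x ∈ ℤ_3 : v_3(x) = 0}. Here v_3(41/150) = v_3(num) − v_3(den) = -1; compare against these criteria.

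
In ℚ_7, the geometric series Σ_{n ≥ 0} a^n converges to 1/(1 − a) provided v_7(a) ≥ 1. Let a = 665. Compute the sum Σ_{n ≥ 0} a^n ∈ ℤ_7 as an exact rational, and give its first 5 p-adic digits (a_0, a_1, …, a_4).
Σ a^n = 1/(1 − a) = -1/664;  first 5 digits = (1, 4, 1, 4, 2)

v_7(a) = 1 ≥ 1, so the series converges in ℤ_7 to 1/(1 − a) = 1/(1 − 665) = -1/664. Expand this rational in ℤ_7: compute digits iteratively via d_i = x_i mod 7, x_{i+1} = (x_i − d_i)/7. The first 5 digits are (1, 4, 1, 4, 2).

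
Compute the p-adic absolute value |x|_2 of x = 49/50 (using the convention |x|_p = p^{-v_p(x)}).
|49/50|_2 = 2

Step 1 — compute v_2(x) by factoring powers of 2 out of the numerator and denominator: v_2(49/50) = -1. Step 2 — apply |x|_p = p^{-v_p(x)} = 2^{1} = 2.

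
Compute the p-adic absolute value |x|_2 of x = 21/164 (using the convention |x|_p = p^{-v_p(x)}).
|21/164|_2 = 4

Step 1 — compute v_2(x) by factoring powers of 2 out of the numerator and denominator: v_2(21/164) = -2. Step 2 — apply |x|_p = p^{-v_p(x)} = 2^{2} = 4.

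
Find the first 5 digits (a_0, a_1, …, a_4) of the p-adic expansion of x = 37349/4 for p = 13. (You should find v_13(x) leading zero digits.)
(a_0, …, a_4) = (0, 0, 0, 1, 10)

v_13(37349/4) = 3, so a_0 = ... = a_2 = 0. Factor out: x = 13^3 · u with u = 17/4 a unit in ℤ_13. Expand u iteratively via a_{v+i} = u_i mod 13, u_{i+1} = (u_i − a_{v+i})/13:
  u_0 = 17/4;  a_3 = 1;  u_1 = (u_0 − 1)/13 = 1/4
  u_1 = 1/4;  a_4 = 10;  u_2 = (u_1 − 10)/13 = -3/4
Digits: (0, 0, 0, 1, 10).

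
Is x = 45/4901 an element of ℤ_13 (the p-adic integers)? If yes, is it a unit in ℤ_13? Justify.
x ∉ ℤ_13 (v_13(x) = -2 < 0)

ℤ_13 = {x ∈ ℚ_13 : v_13(x) ≥ 0} and ℤ_13^× = {x ∈ ℤ_13 : v_13(x) = 0}. Here v_13(45/4901) = v_13(num) − v_13(den) = -2; compare against these criteria.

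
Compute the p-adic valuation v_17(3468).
v_17(3468) = 2

v_17(n) is the largest exponent k such that 17^k divides n. Factor out: 3468 = 17^2 · 12. (Sign doesn't affect v_p.) So v_17(3468) = 2.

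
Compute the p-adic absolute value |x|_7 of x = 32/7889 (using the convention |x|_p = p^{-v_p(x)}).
|32/7889|_7 = 343

Step 1 — compute v_7(x) by factoring powers of 7 out of the numerator and denominator: v_7(32/7889) = -3. Step 2 — apply |x|_p = p^{-v_p(x)} = 7^{3} = 343.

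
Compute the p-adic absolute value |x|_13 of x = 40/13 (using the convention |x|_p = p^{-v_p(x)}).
|40/13|_13 = 13

Step 1 — compute v_13(x) by factoring powers of 13 out of the numerator and denominator: v_13(40/13) = -1. Step 2 — apply |x|_p = p^{-v_p(x)} = 13^{1} = 13.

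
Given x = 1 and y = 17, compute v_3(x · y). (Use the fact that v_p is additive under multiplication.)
v_3(17) = 0

v_p(x) = 0 (factor: 1 = 3^0 · 1); v_p(y) = 0 (factor: 17 = 3^0 · 17). Additivity: v_p(xy) = v_p(x) + v_p(y) = 0 + 0 = 0. (Direct check: xy = 17 = 3^0 · (17).)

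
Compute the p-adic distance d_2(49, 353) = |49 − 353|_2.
d_2(49, 353) = 1/16

Step 1 — x − y = 49 − 353 = -304. Step 2 — v_2(-304) = 4 (factor: -304 = −(2^4 · 19); the sign does not affect v_p). Step 3 — |x − y|_2 = 2^{-4} = 1/16.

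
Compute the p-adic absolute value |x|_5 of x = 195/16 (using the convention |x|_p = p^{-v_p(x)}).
|195/16|_5 = 1/5

Step 1 — compute v_5(x) by factoring powers of 5 out of the numerator and denominator: v_5(195/16) = 1. Step 2 — apply |x|_p = p^{-v_p(x)} = 5^{-1} = 1/5.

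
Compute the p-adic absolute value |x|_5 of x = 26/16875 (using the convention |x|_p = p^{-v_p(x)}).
|26/16875|_5 = 625

Step 1 — compute v_5(x) by factoring powers of 5 out of the numerator and denominator: v_5(26/16875) = -4. Step 2 — apply |x|_p = p^{-v_p(x)} = 5^{4} = 625.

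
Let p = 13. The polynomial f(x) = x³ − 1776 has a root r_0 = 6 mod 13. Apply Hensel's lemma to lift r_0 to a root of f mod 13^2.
r_1 = 58 (mod 169)

Hensel: r_{i+1} = r_i − f(r_i)/f′(r_i) mod 13^{i+2}, where f′(x) = 3x². Iterate:
  r_0 = 6 (mod 13)
  r_1 = 58 (mod 169)
Final: r = 58 with f(r) ≡ 0 mod 13^2.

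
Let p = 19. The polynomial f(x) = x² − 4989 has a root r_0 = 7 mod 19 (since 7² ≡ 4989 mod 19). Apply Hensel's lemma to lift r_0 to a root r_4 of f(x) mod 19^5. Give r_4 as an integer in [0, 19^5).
r_4 = 2470425 (mod 2476099)

Hensel's recurrence: r_{i+1} = r_i − f(r_i)·(f′(r_i))^{-1} mod 19^{i+2}, with f′(x) = 2x. Iterate:
  r_0 = 7 (mod 19)
  r_1 = 102 (mod 361)
  r_2 = 1185 (mod 6859)
  r_3 = 124647 (mod 130321)
  r_4 = 2470425 (mod 2476099)
Final: r_4 = 2470425, and one checks f(r_4) ≡ 0 mod 19^5.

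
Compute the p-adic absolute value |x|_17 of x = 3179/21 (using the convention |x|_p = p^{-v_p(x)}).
|3179/21|_17 = 1/289

Step 1 — compute v_17(x) by factoring powers of 17 out of the numerator and denominator: v_17(3179/21) = 2. Step 2 — apply |x|_p = p^{-v_p(x)} = 17^{-2} = 1/289.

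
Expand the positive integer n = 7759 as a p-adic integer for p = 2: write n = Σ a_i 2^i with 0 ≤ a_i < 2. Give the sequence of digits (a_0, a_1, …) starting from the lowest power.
(a_0, a_1, …) = (1, 1, 1, 1, 0, 0, 1, 0, 0, 1, 1, 1, 1)

Repeated division by 2 gives the digits low-to-high: 7759 = 1 + 1·2^1 + 1·2^2 + 1·2^3 + 1·2^6 + 1·2^9 + 1·2^10 + 1·2^11 + 1·2^12. Digit sequence: (1, 1, 1, 1, 0, 0, 1, 0, 0, 1, 1, 1, 1).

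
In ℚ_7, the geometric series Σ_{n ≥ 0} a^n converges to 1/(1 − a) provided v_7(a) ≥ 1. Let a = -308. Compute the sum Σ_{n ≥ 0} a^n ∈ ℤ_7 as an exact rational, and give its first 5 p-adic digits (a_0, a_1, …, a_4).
Σ a^n = 1/(1 − a) = 1/309;  first 5 digits = (1, 5, 4, 1, 3)

v_7(a) = 1 ≥ 1, so the series converges in ℤ_7 to 1/(1 − a) = 1/(1 − (-308)) = 1/309. Expand this rational in ℤ_7: compute digits iteratively via d_i = x_i mod 7, x_{i+1} = (x_i − d_i)/7. The first 5 digits are (1, 5, 4, 1, 3).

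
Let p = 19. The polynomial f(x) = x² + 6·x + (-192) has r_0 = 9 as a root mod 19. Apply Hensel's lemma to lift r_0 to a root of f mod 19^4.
r_3 = 10706 (mod 130321)

Hensel: r_{i+1} = r_i − f(r_i)·(f′(r_i))^{-1} mod 19^{i+2}, f′(x) = 2x + 6. Iterate:
  r_0 = 9 (mod 19)
  r_1 = 237 (mod 361)
  r_2 = 3847 (mod 6859)
  r_3 = 10706 (mod 130321)
Final: r = 10706 satisfies f(r) ≡ 0 mod 19^4.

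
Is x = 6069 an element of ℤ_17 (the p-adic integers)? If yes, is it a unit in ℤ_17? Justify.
x ∈ ℤ_17 but not a unit; v_17(x) = 2 > 0

ℤ_17 = {x ∈ ℚ_17 : v_17(x) ≥ 0} and ℤ_17^× = {x ∈ ℤ_17 : v_17(x) = 0}. Here v_17(6069) = v_17(num) − v_17(den) = 2; compare against these criteria.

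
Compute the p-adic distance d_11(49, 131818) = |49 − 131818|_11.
d_11(49, 131818) = 1/14641

Step 1 — x − y = 49 − 131818 = -131769. Step 2 — v_11(-131769) = 4 (factor: -131769 = −(11^4 · 9); the sign does not affect v_p). Step 3 — |x − y|_11 = 11^{-4} = 1/14641.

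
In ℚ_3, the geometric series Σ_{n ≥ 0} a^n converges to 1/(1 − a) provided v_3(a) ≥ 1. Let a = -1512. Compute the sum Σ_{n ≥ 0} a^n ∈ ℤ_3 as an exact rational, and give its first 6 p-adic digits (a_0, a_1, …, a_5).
Σ a^n = 1/(1 − a) = 1/1513;  first 6 digits = (1, 0, 0, 1, 2, 2)

v_3(a) = 3 ≥ 1, so the series converges in ℤ_3 to 1/(1 − a) = 1/(1 − (-1512)) = 1/1513. Expand this rational in ℤ_3: compute digits iteratively via d_i = x_i mod 3, x_{i+1} = (x_i − d_i)/3. The first 6 digits are (1, 0, 0, 1, 2, 2).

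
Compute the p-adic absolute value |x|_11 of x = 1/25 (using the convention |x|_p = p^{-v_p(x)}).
|1/25|_11 = 1

Step 1 — compute v_11(x) by factoring powers of 11 out of the numerator and denominator: v_11(1/25) = 0. Step 2 — apply |x|_p = p^{-v_p(x)} = 11^{0} = 1.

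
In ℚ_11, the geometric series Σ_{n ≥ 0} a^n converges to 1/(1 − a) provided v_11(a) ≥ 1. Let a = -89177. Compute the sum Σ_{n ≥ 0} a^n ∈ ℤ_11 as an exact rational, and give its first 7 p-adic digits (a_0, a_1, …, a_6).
Σ a^n = 1/(1 − a) = 1/89178;  first 7 digits = (1, 0, 0, 10, 4, 10, 0)

v_11(a) = 3 ≥ 1, so the series converges in ℤ_11 to 1/(1 − a) = 1/(1 − (-89177)) = 1/89178. Expand this rational in ℤ_11: compute digits iteratively via d_i = x_i mod 11, x_{i+1} = (x_i − d_i)/11. The first 7 digits are (1, 0, 0, 10, 4, 10, 0).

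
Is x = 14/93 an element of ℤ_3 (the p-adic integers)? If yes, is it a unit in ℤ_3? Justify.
x ∉ ℤ_3 (v_3(x) = -1 < 0)

ℤ_3 = {x ∈ ℚ_3 : v_3(x) ≥ 0} and ℤ_3^× = {x ∈ ℤ_3 : v_3(x) = 0}. Here v_3(14/93) = v_3(num) − v_3(den) = -1; compare against these criteria.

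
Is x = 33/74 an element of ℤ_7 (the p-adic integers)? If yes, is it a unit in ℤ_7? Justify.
x ∈ ℤ_7^× (unit); v_7(x) = 0

ℤ_7 = {x ∈ ℚ_7 : v_7(x) ≥ 0} and ℤ_7^× = {x ∈ ℤ_7 : v_7(x) = 0}. Here v_7(33/74) = v_7(num) − v_7(den) = 0; compare against these criteria.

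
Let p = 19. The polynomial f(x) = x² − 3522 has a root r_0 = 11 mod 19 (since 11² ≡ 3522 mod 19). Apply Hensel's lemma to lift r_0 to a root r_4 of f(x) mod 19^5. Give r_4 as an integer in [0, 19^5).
r_4 = 2379533 (mod 2476099)

Hensel's recurrence: r_{i+1} = r_i − f(r_i)·(f′(r_i))^{-1} mod 19^{i+2}, with f′(x) = 2x. Iterate:
  r_0 = 11 (mod 19)
  r_1 = 182 (mod 361)
  r_2 = 6319 (mod 6859)
  r_3 = 33755 (mod 130321)
  r_4 = 2379533 (mod 2476099)
Final: r_4 = 2379533, and one checks f(r_4) ≡ 0 mod 19^5.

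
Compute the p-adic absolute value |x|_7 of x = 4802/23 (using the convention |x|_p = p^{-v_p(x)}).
|4802/23|_7 = 1/2401

Step 1 — compute v_7(x) by factoring powers of 7 out of the numerator and denominator: v_7(4802/23) = 4. Step 2 — apply |x|_p = p^{-v_p(x)} = 7^{-4} = 1/2401.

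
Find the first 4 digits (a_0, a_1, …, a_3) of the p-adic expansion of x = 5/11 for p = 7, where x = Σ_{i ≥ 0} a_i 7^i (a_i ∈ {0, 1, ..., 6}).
(a_0, …, a_3) = (3, 6, 1, 1)

v_7(5/11) = 0 (numerator and denominator both coprime to 7), so x ∈ ℤ_7^×. Compute digits iteratively via a_i = x_i mod 7, x_{i+1} = (x_i − a_i)/7, with x_0 = x:
  x_0 = 5/11;  a_0 = 3;  x_1 = (x_0 − 3)/7 = -4/11
  x_1 = -4/11;  a_1 = 6;  x_2 = (x_1 − 6)/7 = -10/11
  x_2 = -10/11;  a_2 = 1;  x_3 = (x_2 − 1)/7 = -3/11
  x_3 = -3/11;  a_3 = 1;  x_4 = (x_3 − 1)/7 = -2/11
Digits: (3, 6, 1, 1).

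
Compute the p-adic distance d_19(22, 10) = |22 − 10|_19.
d_19(22, 10) = 1

Step 1 — x − y = 22 − 10 = 12. Step 2 — v_19(12) = 0 (factor: 12 = (19^0 · 12); the sign does not affect v_p). Step 3 — |x − y|_19 = 19^{0} = 1.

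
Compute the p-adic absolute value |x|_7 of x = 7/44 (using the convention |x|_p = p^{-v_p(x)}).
|7/44|_7 = 1/7

Step 1 — compute v_7(x) by factoring powers of 7 out of the numerator and denominator: v_7(7/44) = 1. Step 2 — apply |x|_p = p^{-v_p(x)} = 7^{-1} = 1/7.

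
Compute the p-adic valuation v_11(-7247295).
v_11(-7247295) = 5

v_11(n) is the largest exponent k such that 11^k divides n. Factor out: -7247295 = -11^5 · 45. (Sign doesn't affect v_p.) So v_11(-7247295) = 5.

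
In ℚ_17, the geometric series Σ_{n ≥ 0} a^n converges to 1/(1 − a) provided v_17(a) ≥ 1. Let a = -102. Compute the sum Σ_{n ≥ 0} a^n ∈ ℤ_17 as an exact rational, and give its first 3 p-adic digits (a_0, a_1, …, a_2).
Σ a^n = 1/(1 − a) = 1/103;  first 3 digits = (1, 11, 1)

v_17(a) = 1 ≥ 1, so the series converges in ℤ_17 to 1/(1 − a) = 1/(1 − (-102)) = 1/103. Expand this rational in ℤ_17: compute digits iteratively via d_i = x_i mod 17, x_{i+1} = (x_i − d_i)/17. The first 3 digits are (1, 11, 1).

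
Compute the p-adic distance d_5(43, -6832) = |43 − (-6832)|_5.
d_5(43, -6832) = 1/625

Step 1 — x − y = 43 − (-6832) = 6875. Step 2 — v_5(6875) = 4 (factor: 6875 = (5^4 · 11); the sign does not affect v_p). Step 3 — |x − y|_5 = 5^{-4} = 1/625.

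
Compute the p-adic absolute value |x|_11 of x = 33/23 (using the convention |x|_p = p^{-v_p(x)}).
|33/23|_11 = 1/11

Step 1 — compute v_11(x) by factoring powers of 11 out of the numerator and denominator: v_11(33/23) = 1. Step 2 — apply |x|_p = p^{-v_p(x)} = 11^{-1} = 1/11.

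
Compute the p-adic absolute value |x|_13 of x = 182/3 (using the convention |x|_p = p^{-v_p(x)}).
|182/3|_13 = 1/13

Step 1 — compute v_13(x) by factoring powers of 13 out of the numerator and denominator: v_13(182/3) = 1. Step 2 — apply |x|_p = p^{-v_p(x)} = 13^{-1} = 1/13.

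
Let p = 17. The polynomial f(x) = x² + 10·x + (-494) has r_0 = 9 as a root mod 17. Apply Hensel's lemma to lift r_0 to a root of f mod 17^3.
r_2 = 1930 (mod 4913)

Hensel: r_{i+1} = r_i − f(r_i)·(f′(r_i))^{-1} mod 17^{i+2}, f′(x) = 2x + 10. Iterate:
  r_0 = 9 (mod 17)
  r_1 = 196 (mod 289)
  r_2 = 1930 (mod 4913)
Final: r = 1930 satisfies f(r) ≡ 0 mod 17^3.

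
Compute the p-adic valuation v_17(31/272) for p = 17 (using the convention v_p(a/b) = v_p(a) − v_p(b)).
v_17(31/272) = -1

Factor powers of 17 from the numerator and denominator of the reduced fraction: 31 = 17^0 · 31 and 272 = 17^1 · 16. Apply v_p(a/b) = v_p(a) − v_p(b): v_17(31/272) = 0 − 1 = -1.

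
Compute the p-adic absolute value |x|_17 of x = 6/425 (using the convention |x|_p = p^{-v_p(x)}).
|6/425|_17 = 17

Step 1 — compute v_17(x) by factoring powers of 17 out of the numerator and denominator: v_17(6/425) = -1. Step 2 — apply |x|_p = p^{-v_p(x)} = 17^{1} = 17.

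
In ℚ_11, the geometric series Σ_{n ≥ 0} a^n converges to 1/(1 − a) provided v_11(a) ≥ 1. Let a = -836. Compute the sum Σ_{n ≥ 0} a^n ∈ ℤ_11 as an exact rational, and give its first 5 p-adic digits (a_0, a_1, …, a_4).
Σ a^n = 1/(1 − a) = 1/837;  first 5 digits = (1, 1, 5, 8, 5)

v_11(a) = 1 ≥ 1, so the series converges in ℤ_11 to 1/(1 − a) = 1/(1 − (-836)) = 1/837. Expand this rational in ℤ_11: compute digits iteratively via d_i = x_i mod 11, x_{i+1} = (x_i − d_i)/11. The first 5 digits are (1, 1, 5, 8, 5).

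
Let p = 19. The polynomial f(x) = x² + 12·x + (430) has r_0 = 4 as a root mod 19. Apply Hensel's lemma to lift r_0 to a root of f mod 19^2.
r_1 = 232 (mod 361)

Hensel: r_{i+1} = r_i − f(r_i)·(f′(r_i))^{-1} mod 19^{i+2}, f′(x) = 2x + 12. Iterate:
  r_0 = 4 (mod 19)
  r_1 = 232 (mod 361)
Final: r = 232 satisfies f(r) ≡ 0 mod 19^2.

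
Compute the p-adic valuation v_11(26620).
v_11(26620) = 3

v_11(n) is the largest exponent k such that 11^k divides n. Factor out: 26620 = 11^3 · 20. (Sign doesn't affect v_p.) So v_11(26620) = 3.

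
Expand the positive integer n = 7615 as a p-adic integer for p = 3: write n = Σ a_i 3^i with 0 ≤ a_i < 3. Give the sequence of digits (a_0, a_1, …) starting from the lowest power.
(a_0, a_1, …) = (1, 0, 0, 0, 1, 1, 1, 0, 1)

Repeated division by 3 gives the digits low-to-high: 7615 = 1 + 1·3^4 + 1·3^5 + 1·3^6 + 1·3^8. Digit sequence: (1, 0, 0, 0, 1, 1, 1, 0, 1).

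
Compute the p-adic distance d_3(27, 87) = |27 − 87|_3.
d_3(27, 87) = 1/3

Step 1 — x − y = 27 − 87 = -60. Step 2 — v_3(-60) = 1 (factor: -60 = −(3^1 · 20); the sign does not affect v_p). Step 3 — |x − y|_3 = 3^{-1} = 1/3.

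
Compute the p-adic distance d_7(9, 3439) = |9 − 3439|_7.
d_7(9, 3439) = 1/343

Step 1 — x − y = 9 − 3439 = -3430. Step 2 — v_7(-3430) = 3 (factor: -3430 = −(7^3 · 10); the sign does not affect v_p). Step 3 — |x − y|_7 = 7^{-3} = 1/343.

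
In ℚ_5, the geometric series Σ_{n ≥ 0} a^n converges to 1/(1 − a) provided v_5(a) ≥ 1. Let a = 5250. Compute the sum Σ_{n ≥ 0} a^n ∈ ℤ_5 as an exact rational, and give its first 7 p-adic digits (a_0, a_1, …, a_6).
Σ a^n = 1/(1 − a) = -1/5249;  first 7 digits = (1, 0, 0, 2, 3, 1, 4)

v_5(a) = 3 ≥ 1, so the series converges in ℤ_5 to 1/(1 − a) = 1/(1 − 5250) = -1/5249. Expand this rational in ℤ_5: compute digits iteratively via d_i = x_i mod 5, x_{i+1} = (x_i − d_i)/5. The first 7 digits are (1, 0, 0, 2, 3, 1, 4).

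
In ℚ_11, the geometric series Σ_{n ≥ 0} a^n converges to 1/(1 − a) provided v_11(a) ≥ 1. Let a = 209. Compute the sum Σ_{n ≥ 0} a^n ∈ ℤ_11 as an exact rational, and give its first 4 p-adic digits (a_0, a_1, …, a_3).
Σ a^n = 1/(1 − a) = -1/208;  first 4 digits = (1, 8, 10, 5)

v_11(a) = 1 ≥ 1, so the series converges in ℤ_11 to 1/(1 − a) = 1/(1 − 209) = -1/208. Expand this rational in ℤ_11: compute digits iteratively via d_i = x_i mod 11, x_{i+1} = (x_i − d_i)/11. The first 4 digits are (1, 8, 10, 5).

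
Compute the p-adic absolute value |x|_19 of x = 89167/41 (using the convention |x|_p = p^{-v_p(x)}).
|89167/41|_19 = 1/6859

Step 1 — compute v_19(x) by factoring powers of 19 out of the numerator and denominator: v_19(89167/41) = 3. Step 2 — apply |x|_p = p^{-v_p(x)} = 19^{-3} = 1/6859.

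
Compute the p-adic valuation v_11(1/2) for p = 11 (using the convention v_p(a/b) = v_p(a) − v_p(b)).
v_11(1/2) = 0

Factor powers of 11 from the numerator and denominator of the reduced fraction: 1 = 11^0 · 1 and 2 = 11^0 · 2. Apply v_p(a/b) = v_p(a) − v_p(b): v_11(1/2) = 0 − 0 = 0.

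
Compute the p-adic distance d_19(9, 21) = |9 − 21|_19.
d_19(9, 21) = 1

Step 1 — x − y = 9 − 21 = -12. Step 2 — v_19(-12) = 0 (factor: -12 = −(19^0 · 12); the sign does not affect v_p). Step 3 — |x − y|_19 = 19^{0} = 1.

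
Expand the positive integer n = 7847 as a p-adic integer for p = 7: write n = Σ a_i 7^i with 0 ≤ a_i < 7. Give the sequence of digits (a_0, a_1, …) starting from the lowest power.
(a_0, a_1, …) = (0, 1, 6, 1, 3)

Repeated division by 7 gives the digits low-to-high: 7847 = 1·7^1 + 6·7^2 + 1·7^3 + 3·7^4. Digit sequence: (0, 1, 6, 1, 3).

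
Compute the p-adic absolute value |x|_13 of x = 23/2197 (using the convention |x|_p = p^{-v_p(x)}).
|23/2197|_13 = 2197

Step 1 — compute v_13(x) by factoring powers of 13 out of the numerator and denominator: v_13(23/2197) = -3. Step 2 — apply |x|_p = p^{-v_p(x)} = 13^{3} = 2197.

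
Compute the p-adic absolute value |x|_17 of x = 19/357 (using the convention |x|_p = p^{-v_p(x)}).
|19/357|_17 = 17

Step 1 — compute v_17(x) by factoring powers of 17 out of the numerator and denominator: v_17(19/357) = -1. Step 2 — apply |x|_p = p^{-v_p(x)} = 17^{1} = 17.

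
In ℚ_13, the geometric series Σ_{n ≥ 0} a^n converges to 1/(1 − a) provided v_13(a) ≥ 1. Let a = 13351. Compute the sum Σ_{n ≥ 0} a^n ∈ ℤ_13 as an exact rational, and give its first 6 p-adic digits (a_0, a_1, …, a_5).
Σ a^n = 1/(1 − a) = -1/13350;  first 6 digits = (1, 0, 1, 6, 1, 12)

v_13(a) = 2 ≥ 1, so the series converges in ℤ_13 to 1/(1 − a) = 1/(1 − 13351) = -1/13350. Expand this rational in ℤ_13: compute digits iteratively via d_i = x_i mod 13, x_{i+1} = (x_i − d_i)/13. The first 6 digits are (1, 0, 1, 6, 1, 12).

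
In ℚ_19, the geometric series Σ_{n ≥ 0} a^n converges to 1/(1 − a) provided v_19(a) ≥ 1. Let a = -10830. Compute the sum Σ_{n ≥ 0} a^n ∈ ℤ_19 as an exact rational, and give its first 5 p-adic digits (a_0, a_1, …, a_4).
Σ a^n = 1/(1 − a) = 1/10831;  first 5 digits = (1, 0, 8, 17, 6)

v_19(a) = 2 ≥ 1, so the series converges in ℤ_19 to 1/(1 − a) = 1/(1 − (-10830)) = 1/10831. Expand this rational in ℤ_19: compute digits iteratively via d_i = x_i mod 19, x_{i+1} = (x_i − d_i)/19. The first 5 digits are (1, 0, 8, 17, 6).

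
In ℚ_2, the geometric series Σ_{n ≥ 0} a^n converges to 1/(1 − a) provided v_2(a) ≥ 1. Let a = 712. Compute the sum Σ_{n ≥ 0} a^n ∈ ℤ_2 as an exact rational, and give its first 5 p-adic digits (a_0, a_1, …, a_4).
Σ a^n = 1/(1 − a) = -1/711;  first 5 digits = (1, 0, 0, 1, 0)

v_2(a) = 3 ≥ 1, so the series converges in ℤ_2 to 1/(1 − a) = 1/(1 − 712) = -1/711. Expand this rational in ℤ_2: compute digits iteratively via d_i = x_i mod 2, x_{i+1} = (x_i − d_i)/2. The first 5 digits are (1, 0, 0, 1, 0).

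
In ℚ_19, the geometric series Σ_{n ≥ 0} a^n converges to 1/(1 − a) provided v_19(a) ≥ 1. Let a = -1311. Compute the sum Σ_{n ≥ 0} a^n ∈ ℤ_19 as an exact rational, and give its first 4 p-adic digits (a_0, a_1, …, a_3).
Σ a^n = 1/(1 − a) = 1/1312;  first 4 digits = (1, 7, 7, 4)

v_19(a) = 1 ≥ 1, so the series converges in ℤ_19 to 1/(1 − a) = 1/(1 − (-1311)) = 1/1312. Expand this rational in ℤ_19: compute digits iteratively via d_i = x_i mod 19, x_{i+1} = (x_i − d_i)/19. The first 4 digits are (1, 7, 7, 4).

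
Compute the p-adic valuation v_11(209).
v_11(209) = 1

v_11(n) is the largest exponent k such that 11^k divides n. Factor out: 209 = 11^1 · 19. (Sign doesn't affect v_p.) So v_11(209) = 1.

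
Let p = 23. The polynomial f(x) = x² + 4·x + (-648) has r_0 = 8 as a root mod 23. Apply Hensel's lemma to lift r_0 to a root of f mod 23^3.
r_2 = 5643 (mod 12167)

Hensel: r_{i+1} = r_i − f(r_i)·(f′(r_i))^{-1} mod 23^{i+2}, f′(x) = 2x + 4. Iterate:
  r_0 = 8 (mod 23)
  r_1 = 353 (mod 529)
  r_2 = 5643 (mod 12167)
Final: r = 5643 satisfies f(r) ≡ 0 mod 23^3.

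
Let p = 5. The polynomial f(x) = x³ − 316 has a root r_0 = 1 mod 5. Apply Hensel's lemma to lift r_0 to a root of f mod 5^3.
r_2 = 81 (mod 125)

Hensel: r_{i+1} = r_i − f(r_i)/f′(r_i) mod 5^{i+2}, where f′(x) = 3x². Iterate:
  r_0 = 1 (mod 5)
  r_1 = 6 (mod 25)
  r_2 = 81 (mod 125)
Final: r = 81 with f(r) ≡ 0 mod 5^3.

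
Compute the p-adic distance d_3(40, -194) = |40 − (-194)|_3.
d_3(40, -194) = 1/9

Step 1 — x − y = 40 − (-194) = 234. Step 2 — v_3(234) = 2 (factor: 234 = (3^2 · 26); the sign does not affect v_p). Step 3 — |x − y|_3 = 3^{-2} = 1/9.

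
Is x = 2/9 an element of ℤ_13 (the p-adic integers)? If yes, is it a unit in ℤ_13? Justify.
x ∈ ℤ_13^× (unit); v_13(x) = 0

ℤ_13 = {x ∈ ℚ_13 : v_13(x) ≥ 0} and ℤ_13^× = {x ∈ ℤ_13 : v_13(x) = 0}. Here v_13(2/9) = v_13(num) − v_13(den) = 0; compare against these criteria.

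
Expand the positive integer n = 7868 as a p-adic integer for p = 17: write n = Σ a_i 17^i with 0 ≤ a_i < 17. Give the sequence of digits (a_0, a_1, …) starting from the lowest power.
(a_0, a_1, …) = (14, 3, 10, 1)

Repeated division by 17 gives the digits low-to-high: 7868 = 14 + 3·17^1 + 10·17^2 + 1·17^3. Digit sequence: (14, 3, 10, 1).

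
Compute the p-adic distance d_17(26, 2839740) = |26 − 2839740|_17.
d_17(26, 2839740) = 1/1419857

Step 1 — x − y = 26 − 2839740 = -2839714. Step 2 — v_17(-2839714) = 5 (factor: -2839714 = −(17^5 · 2); the sign does not affect v_p). Step 3 — |x − y|_17 = 17^{-5} = 1/1419857.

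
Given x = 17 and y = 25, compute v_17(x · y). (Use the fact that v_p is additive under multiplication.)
v_17(425) = 1

v_p(x) = 1 (factor: 17 = 17^1 · 1); v_p(y) = 0 (factor: 25 = 17^0 · 25). Additivity: v_p(xy) = v_p(x) + v_p(y) = 1 + 0 = 1. (Direct check: xy = 425 = 17^1 · (25).)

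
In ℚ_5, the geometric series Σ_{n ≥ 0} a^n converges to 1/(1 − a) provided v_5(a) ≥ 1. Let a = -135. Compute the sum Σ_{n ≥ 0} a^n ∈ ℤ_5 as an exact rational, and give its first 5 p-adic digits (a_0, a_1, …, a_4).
Σ a^n = 1/(1 − a) = 1/136;  first 5 digits = (1, 3, 3, 1, 3)

v_5(a) = 1 ≥ 1, so the series converges in ℤ_5 to 1/(1 − a) = 1/(1 − (-135)) = 1/136. Expand this rational in ℤ_5: compute digits iteratively via d_i = x_i mod 5, x_{i+1} = (x_i − d_i)/5. The first 5 digits are (1, 3, 3, 1, 3).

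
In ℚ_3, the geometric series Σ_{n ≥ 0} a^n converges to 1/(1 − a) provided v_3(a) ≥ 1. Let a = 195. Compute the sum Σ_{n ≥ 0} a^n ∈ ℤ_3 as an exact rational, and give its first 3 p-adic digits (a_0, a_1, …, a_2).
Σ a^n = 1/(1 − a) = -1/194;  first 3 digits = (1, 2, 1)

v_3(a) = 1 ≥ 1, so the series converges in ℤ_3 to 1/(1 − a) = 1/(1 − 195) = -1/194. Expand this rational in ℤ_3: compute digits iteratively via d_i = x_i mod 3, x_{i+1} = (x_i − d_i)/3. The first 3 digits are (1, 2, 1).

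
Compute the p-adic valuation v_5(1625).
v_5(1625) = 3

v_5(n) is the largest exponent k such that 5^k divides n. Factor out: 1625 = 5^3 · 13. (Sign doesn't affect v_p.) So v_5(1625) = 3.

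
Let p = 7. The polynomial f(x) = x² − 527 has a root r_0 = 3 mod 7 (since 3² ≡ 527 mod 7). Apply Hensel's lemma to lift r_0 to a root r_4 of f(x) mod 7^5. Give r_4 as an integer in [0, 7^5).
r_4 = 4875 (mod 16807)

Hensel's recurrence: r_{i+1} = r_i − f(r_i)·(f′(r_i))^{-1} mod 7^{i+2}, with f′(x) = 2x. Iterate:
  r_0 = 3 (mod 7)
  r_1 = 24 (mod 49)
  r_2 = 73 (mod 343)
  r_3 = 73 (mod 2401)
  r_4 = 4875 (mod 16807)
Final: r_4 = 4875, and one checks f(r_4) ≡ 0 mod 7^5.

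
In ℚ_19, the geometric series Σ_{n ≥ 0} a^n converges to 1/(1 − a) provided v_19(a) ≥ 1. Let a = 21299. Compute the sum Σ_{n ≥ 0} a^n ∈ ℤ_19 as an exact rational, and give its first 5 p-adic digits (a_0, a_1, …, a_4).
Σ a^n = 1/(1 − a) = -1/21298;  first 5 digits = (1, 0, 2, 3, 4)

v_19(a) = 2 ≥ 1, so the series converges in ℤ_19 to 1/(1 − a) = 1/(1 − 21299) = -1/21298. Expand this rational in ℤ_19: compute digits iteratively via d_i = x_i mod 19, x_{i+1} = (x_i − d_i)/19. The first 5 digits are (1, 0, 2, 3, 4).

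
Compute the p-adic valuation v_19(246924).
v_19(246924) = 3

v_19(n) is the largest exponent k such that 19^k divides n. Factor out: 246924 = 19^3 · 36. (Sign doesn't affect v_p.) So v_19(246924) = 3.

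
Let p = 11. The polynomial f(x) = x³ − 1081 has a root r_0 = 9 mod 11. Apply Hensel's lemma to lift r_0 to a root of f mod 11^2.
r_1 = 119 (mod 121)

Hensel: r_{i+1} = r_i − f(r_i)/f′(r_i) mod 11^{i+2}, where f′(x) = 3x². Iterate:
  r_0 = 9 (mod 11)
  r_1 = 119 (mod 121)
Final: r = 119 with f(r) ≡ 0 mod 11^2.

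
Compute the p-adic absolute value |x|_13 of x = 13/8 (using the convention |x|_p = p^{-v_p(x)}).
|13/8|_13 = 1/13

Step 1 — compute v_13(x) by factoring powers of 13 out of the numerator and denominator: v_13(13/8) = 1. Step 2 — apply |x|_p = p^{-v_p(x)} = 13^{-1} = 1/13.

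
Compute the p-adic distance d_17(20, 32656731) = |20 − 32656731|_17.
d_17(20, 32656731) = 1/1419857

Step 1 — x − y = 20 − 32656731 = -32656711. Step 2 — v_17(-32656711) = 5 (factor: -32656711 = −(17^5 · 23); the sign does not affect v_p). Step 3 — |x − y|_17 = 17^{-5} = 1/1419857.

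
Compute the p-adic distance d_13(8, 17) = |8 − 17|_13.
d_13(8, 17) = 1

Step 1 — x − y = 8 − 17 = -9. Step 2 — v_13(-9) = 0 (factor: -9 = −(13^0 · 9); the sign does not affect v_p). Step 3 — |x − y|_13 = 13^{0} = 1.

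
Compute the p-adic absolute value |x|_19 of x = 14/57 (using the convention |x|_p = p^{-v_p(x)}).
|14/57|_19 = 19

Step 1 — compute v_19(x) by factoring powers of 19 out of the numerator and denominator: v_19(14/57) = -1. Step 2 — apply |x|_p = p^{-v_p(x)} = 19^{1} = 19.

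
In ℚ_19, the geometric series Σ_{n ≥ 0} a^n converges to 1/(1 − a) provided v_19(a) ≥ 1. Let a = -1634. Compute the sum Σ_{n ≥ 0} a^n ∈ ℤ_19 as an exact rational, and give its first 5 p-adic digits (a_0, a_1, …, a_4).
Σ a^n = 1/(1 − a) = 1/1635;  first 5 digits = (1, 9, 0, 16, 8)

v_19(a) = 1 ≥ 1, so the series converges in ℤ_19 to 1/(1 − a) = 1/(1 − (-1634)) = 1/1635. Expand this rational in ℤ_19: compute digits iteratively via d_i = x_i mod 19, x_{i+1} = (x_i − d_i)/19. The first 5 digits are (1, 9, 0, 16, 8).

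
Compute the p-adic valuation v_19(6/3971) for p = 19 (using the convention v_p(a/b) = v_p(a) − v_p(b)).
v_19(6/3971) = -2

Factor powers of 19 from the numerator and denominator of the reduced fraction: 6 = 19^0 · 6 and 3971 = 19^2 · 11. Apply v_p(a/b) = v_p(a) − v_p(b): v_19(6/3971) = 0 − 2 = -2.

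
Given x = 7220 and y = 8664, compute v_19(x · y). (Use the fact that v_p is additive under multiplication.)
v_19(62554080) = 4

v_p(x) = 2 (factor: 7220 = 19^2 · 20); v_p(y) = 2 (factor: 8664 = 19^2 · 24). Additivity: v_p(xy) = v_p(x) + v_p(y) = 2 + 2 = 4. (Direct check: xy = 62554080 = 19^4 · (480).)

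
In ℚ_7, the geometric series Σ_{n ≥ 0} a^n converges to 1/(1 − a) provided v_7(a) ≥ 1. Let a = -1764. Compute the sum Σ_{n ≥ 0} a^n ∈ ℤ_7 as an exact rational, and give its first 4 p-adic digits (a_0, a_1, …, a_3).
Σ a^n = 1/(1 − a) = 1/1765;  first 4 digits = (1, 0, 6, 1)

v_7(a) = 2 ≥ 1, so the series converges in ℤ_7 to 1/(1 − a) = 1/(1 − (-1764)) = 1/1765. Expand this rational in ℤ_7: compute digits iteratively via d_i = x_i mod 7, x_{i+1} = (x_i − d_i)/7. The first 4 digits are (1, 0, 6, 1).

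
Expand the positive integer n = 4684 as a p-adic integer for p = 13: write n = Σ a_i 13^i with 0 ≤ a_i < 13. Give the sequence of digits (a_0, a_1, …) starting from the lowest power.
(a_0, a_1, …) = (4, 9, 1, 2)

Repeated division by 13 gives the digits low-to-high: 4684 = 4 + 9·13^1 + 1·13^2 + 2·13^3. Digit sequence: (4, 9, 1, 2).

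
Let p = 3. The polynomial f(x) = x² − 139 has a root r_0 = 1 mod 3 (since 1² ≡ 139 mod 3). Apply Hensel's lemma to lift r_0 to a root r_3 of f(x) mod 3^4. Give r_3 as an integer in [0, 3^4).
r_3 = 25 (mod 81)

Hensel's recurrence: r_{i+1} = r_i − f(r_i)·(f′(r_i))^{-1} mod 3^{i+2}, with f′(x) = 2x. Iterate:
  r_0 = 1 (mod 3)
  r_1 = 7 (mod 9)
  r_2 = 25 (mod 27)
  r_3 = 25 (mod 81)
Final: r_3 = 25, and one checks f(r_3) ≡ 0 mod 3^4.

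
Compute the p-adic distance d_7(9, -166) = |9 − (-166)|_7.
d_7(9, -166) = 1/7

Step 1 — x − y = 9 − (-166) = 175. Step 2 — v_7(175) = 1 (factor: 175 = (7^1 · 25); the sign does not affect v_p). Step 3 — |x − y|_7 = 7^{-1} = 1/7.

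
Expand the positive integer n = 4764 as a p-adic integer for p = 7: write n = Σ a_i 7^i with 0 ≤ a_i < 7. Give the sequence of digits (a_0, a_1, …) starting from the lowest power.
(a_0, a_1, …) = (4, 1, 6, 6, 1)

Repeated division by 7 gives the digits low-to-high: 4764 = 4 + 1·7^1 + 6·7^2 + 6·7^3 + 1·7^4. Digit sequence: (4, 1, 6, 6, 1).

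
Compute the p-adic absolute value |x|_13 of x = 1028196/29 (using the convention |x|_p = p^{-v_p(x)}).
|1028196/29|_13 = 1/28561

Step 1 — compute v_13(x) by factoring powers of 13 out of the numerator and denominator: v_13(1028196/29) = 4. Step 2 — apply |x|_p = p^{-v_p(x)} = 13^{-4} = 1/28561.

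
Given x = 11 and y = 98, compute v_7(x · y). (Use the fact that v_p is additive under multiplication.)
v_7(1078) = 2

v_p(x) = 0 (factor: 11 = 7^0 · 11); v_p(y) = 2 (factor: 98 = 7^2 · 2). Additivity: v_p(xy) = v_p(x) + v_p(y) = 0 + 2 = 2. (Direct check: xy = 1078 = 7^2 · (22).)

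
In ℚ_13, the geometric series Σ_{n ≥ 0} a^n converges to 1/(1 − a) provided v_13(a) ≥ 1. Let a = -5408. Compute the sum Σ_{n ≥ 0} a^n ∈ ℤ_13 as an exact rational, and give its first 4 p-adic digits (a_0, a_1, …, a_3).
Σ a^n = 1/(1 − a) = 1/5409;  first 4 digits = (1, 0, 7, 10)

v_13(a) = 2 ≥ 1, so the series converges in ℤ_13 to 1/(1 − a) = 1/(1 − (-5408)) = 1/5409. Expand this rational in ℤ_13: compute digits iteratively via d_i = x_i mod 13, x_{i+1} = (x_i − d_i)/13. The first 4 digits are (1, 0, 7, 10).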